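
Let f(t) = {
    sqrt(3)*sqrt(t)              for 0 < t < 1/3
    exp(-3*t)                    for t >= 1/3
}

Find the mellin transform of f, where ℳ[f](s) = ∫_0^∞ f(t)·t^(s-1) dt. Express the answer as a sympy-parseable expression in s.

((2*s + 1)*uppergamma(s, 1) + 2)/(3**s*(2*s + 1))
  Re(s) > -1/2

reversing the common scale on t: sqrt(t) on [0, 1); exp(-t) on [1, ∞)
slice at 1/3, transform all 2 pieces, and sum them
∫ over [0, 1/3) of sqrt(3)*sqrt(t)·t^(s-1) joins the sum
on [1/3, ∞) integrate f = exp(-3*t) against the kernel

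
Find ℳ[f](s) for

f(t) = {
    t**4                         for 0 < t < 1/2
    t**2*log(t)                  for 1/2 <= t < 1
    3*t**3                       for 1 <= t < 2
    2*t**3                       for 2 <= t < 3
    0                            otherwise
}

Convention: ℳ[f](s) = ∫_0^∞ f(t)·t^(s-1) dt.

reversing the shared t-power: t**3 on [0, 1/2); t*log(t) on [1/2, 1); 3*t**2 on [1, 2); …
invert the shared t-power to get t on [0, 1/2); log(t)/t on [1/2, 1); 3 on [1, 2); …
linearity at 1/2, 1, 2 turns ℳ[f](s) into 4 summed integrals
∫ t**4·t^(s-1) over [0, 1/2)
the [1/2, 1) slice contributes ∫ t**2*log(t)·t^(s-1) dt
segment [1, 2) carries 3*t**3; integrate it
on [2, 3): add ∫ 2*t**3·t^(s-1) dt

(128*2**(2*s)*(s + 4)*(2*s - (s + 3)**2 + 5) + 16*2**s*(s + 3)*(s + 4) - 48*2**s*(s + 4)*(2*s - (s + 3)**2 + 5) + 864*6**s*(s + 4)*(2*s - (s + 3)**2 + 5) - 4*(s + 3)**2*(s + 4)*log(2) - 4*(s + 3)*(s + 4) + 4*(s + 3)*(s + 4)*log(2) + (s + 3)*(2*s - (s + 3)**2 + 5))/(16*2**s*(s + 3)*(s + 4)*(2*s - (s + 3)**2 + 5))
  Re(s) > -4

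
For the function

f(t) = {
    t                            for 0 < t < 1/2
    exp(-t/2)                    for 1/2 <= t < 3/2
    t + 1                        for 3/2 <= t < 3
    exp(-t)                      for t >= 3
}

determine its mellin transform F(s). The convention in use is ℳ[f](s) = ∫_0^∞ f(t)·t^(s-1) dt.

split f at 1/2, 3/2, 3: ℳ[f](s) collects 4 kernel integrals
piece [0, 1/2): integrate t against the kernel
segment [1/2, 3/2) carries exp(-t/2); integrate it
∫ (t + 1)·t^(s-1) over [3/2, 3)
piece [3, ∞): integrate exp(-t) against the kernel

(2*2**s*s*(s + 1)*uppergamma(s, 3) - 5*3**s*s - 2*3**s + 2*4**s*s*(s + 1)*uppergamma(s, 1/4) - 2*4**s*s*(s + 1)*uppergamma(s, 3/4) + 8*6**s*s + 2*6**s + s)/(2*2**s*s*(s + 1))
  Re(s) > -1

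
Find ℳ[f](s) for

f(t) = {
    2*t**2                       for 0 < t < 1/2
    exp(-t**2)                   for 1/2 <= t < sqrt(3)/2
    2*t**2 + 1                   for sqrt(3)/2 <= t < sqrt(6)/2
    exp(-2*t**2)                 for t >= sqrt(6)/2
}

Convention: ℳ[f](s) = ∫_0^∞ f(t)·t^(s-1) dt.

(2**(s/2)*s*(s + 2)*uppergamma(s/2, 3) + 2**s*s*(s + 2)*uppergamma(s/2, 1/4) - 2**s*s*(s + 2)*uppergamma(s/2, 3/4) - 5*3**(s/2)*s - 4*3**(s/2) + 8*6**(s/2)*s + 4*6**(s/2) + s)/(2*2**s*s*(s + 2))
  Re(s) > -2

reversing the power substitution: 2*t on [0, 1/4); exp(-t) on [1/4, 3/4); 2*t + 1 on [3/4, 3/2); …
undo the common scale on t: t on [0, 1/2); exp(-t/2) on [1/2, 3/2); t + 1 on [3/2, 3); …
split f at 1/2, sqrt(3)/2, sqrt(6)/2: ℳ[f](s) collects 4 kernel integrals
[0, 1/2) adds the kernel integral of 2*t**2
segment 1/2 to sqrt(3)/2 holds exp(-t**2); add its integral
on [sqrt(3)/2, sqrt(6)/2): add ∫ (2*t**2 + 1)·t^(s-1) dt
the [sqrt(6)/2, ∞) slice contributes ∫ exp(-2*t**2)·t^(s-1) dt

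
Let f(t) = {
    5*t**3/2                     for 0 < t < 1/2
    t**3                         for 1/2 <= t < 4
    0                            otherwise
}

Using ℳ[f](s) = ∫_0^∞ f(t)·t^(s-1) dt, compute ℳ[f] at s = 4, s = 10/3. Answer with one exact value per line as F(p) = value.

F(4) = 4194307/1792
F(10/3) = 3145737*2**(2/3)/4864

cuts at 1/2: linearity sums the 2 kernel integrals
over [0, 1/2), the kernel integral of 5*t**3/2 enters the sum
for t in [1/2, 4): the term is ∫ t**3·t^(s-1)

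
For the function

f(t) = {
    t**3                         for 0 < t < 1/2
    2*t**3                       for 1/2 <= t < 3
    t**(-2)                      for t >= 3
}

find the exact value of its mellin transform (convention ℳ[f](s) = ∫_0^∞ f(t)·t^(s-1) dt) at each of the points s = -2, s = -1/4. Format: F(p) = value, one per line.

F(-2) = 1783/324
F(-1/4) = 2**(1/4)*(-243 + 17540*6**(3/4))/5346

reversing the power substitution: t**(3/2) on [0, 1/4); 2*t**(3/2) on [1/4, 9); 1/t on [9, ∞)
reversing the shared t-power: sqrt(t) on [0, 1/4); 2*sqrt(t) on [1/4, 9); t**(-2) on [9, ∞)
invert the power substitution to get t on [0, 1/2); 2*t on [1/2, 3); t**(-4) on [3, ∞)
the 3 pieces separated at 1/2, 3 each add one integral
between 0 and 1/2 the integrand is t**3·t^(s-1)
segment 1/2 to 3 holds 2*t**3; add its integral
piece [3, ∞): integrate t**(-2) against the kernel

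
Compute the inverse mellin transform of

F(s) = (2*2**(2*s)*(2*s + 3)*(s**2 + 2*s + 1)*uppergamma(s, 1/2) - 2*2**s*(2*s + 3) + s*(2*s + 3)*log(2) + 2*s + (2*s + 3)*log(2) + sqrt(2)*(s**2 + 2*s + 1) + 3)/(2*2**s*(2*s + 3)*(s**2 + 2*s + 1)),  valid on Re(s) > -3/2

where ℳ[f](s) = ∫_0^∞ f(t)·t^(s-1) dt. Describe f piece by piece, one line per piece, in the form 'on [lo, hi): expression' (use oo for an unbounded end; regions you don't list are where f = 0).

on [0, 1/2): t**(3/2)
on [1/2, 1): t*log(t)
on [1, oo): exp(-t/2)

integrate the 3 segments split at 1/2, 1, then add the results
piece [0, 1/2): integrate t**(3/2) against the kernel
segment [1/2, 1) carries t*log(t); integrate it
segment 1 to ∞ holds exp(-t/2); add its integral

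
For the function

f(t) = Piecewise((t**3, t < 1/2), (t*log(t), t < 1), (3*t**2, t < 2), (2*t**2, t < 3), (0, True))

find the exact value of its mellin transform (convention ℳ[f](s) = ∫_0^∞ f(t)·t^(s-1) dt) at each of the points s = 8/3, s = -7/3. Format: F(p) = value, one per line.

F(8/3) = -1215/1694 + 975*2**(1/3)/131648 + 3*2**(1/3)*log(2)/176 + 24*2**(2/3)/7 + 243*3**(2/3)/7
F(-7/3) = 2**(1/3)*(-32*6**(2/3) - 48*2**(1/3) - 48*log(2) + 60 + 135*2**(2/3))/32

remove the shared t-power first: t on [0, 1/2); log(t)/t on [1/2, 1); 3 on [1, 2); …
f breaks at 1/2, 1, 2 into 4 integrals to sum
on [0, 1/2) integrate f = t**3 against the kernel
[1/2, 1) adds the kernel integral of t*log(t)
segment [1, 2) carries 3*t**2; integrate it
segment 2 to 3 holds 2*t**2; add its integral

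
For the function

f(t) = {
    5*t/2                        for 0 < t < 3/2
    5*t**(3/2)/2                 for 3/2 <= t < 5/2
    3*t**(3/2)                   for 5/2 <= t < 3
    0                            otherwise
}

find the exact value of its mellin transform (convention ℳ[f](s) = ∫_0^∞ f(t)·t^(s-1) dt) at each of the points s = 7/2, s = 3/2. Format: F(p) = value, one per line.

F(7/2) = 45*sqrt(6)/32 + 10579/80
F(3/2) = 9*sqrt(6)/8 + 259/12

summing 3 kernel integrals split by 3/2, 5/2 yields ℳ[f](s)
over [0, 3/2), the kernel integral of 5*t/2 enters the sum
over [3/2, 5/2), the kernel integral of 5*t**(3/2)/2 enters the sum
on [5/2, 3) integrate f = 3*t**(3/2) against the kernel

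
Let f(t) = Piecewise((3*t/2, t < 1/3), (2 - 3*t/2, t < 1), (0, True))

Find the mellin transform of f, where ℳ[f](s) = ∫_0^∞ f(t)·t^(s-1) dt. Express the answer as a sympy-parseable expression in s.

(3**s*s/2 + 2*3**s - s - 2)/(3**s*s*(s + 1))
  Re(s) > -1

back out the common scale on t: t on [0, 1/2); 2 - t on [1/2, 3/2)
cuts at 1/3: linearity sums the 2 kernel integrals
on [0, 1/3) integrate f = 3*t/2 against the kernel
for t in [1/3, 1): the term is ∫ (2 - 3*t/2)·t^(s-1)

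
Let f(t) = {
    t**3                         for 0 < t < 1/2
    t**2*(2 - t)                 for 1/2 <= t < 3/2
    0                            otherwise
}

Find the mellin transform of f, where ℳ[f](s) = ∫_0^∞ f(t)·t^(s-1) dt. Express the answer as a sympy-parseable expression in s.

peel off the shared t-power: t on [0, 1/2); 2 - t on [1/2, 3/2)
decompose at 1/2; ℳ[f](s) sums the 2 pieces' integrals
∫ t**3·t^(s-1) over [0, 1/2)
the [1/2, 3/2) slice contributes ∫ t**2*(2 - t)·t^(s-1) dt

(9*3**s*(s + 2) + 36*3**s - 2*s - 8)/(8*2**s*(s + 2)*(s + 3))
  Re(s) > -3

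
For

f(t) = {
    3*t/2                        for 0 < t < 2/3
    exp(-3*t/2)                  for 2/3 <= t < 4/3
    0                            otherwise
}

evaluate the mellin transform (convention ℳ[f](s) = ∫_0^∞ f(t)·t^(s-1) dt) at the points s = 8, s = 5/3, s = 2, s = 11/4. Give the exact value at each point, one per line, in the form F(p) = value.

peel off the common scale on t: t on [0, 1); exp(-t) on [1, 2)
slice at 2/3, transform all 2 pieces, and sum them
segment [0, 2/3) carries 3*t/2; integrate it
on [2/3, 4/3): add ∫ exp(-3*t/2)·t^(s-1) dt

F(8) = 256*(-334800 + exp(2) + 123300*E)*exp(-2)/59049
F(5/3) = 12**(1/3)*(-8*uppergamma(5/3, 2) + 3 + 8*uppergamma(5/3, 1))/36
F(2) = 4*(-9 + exp(2) + 6*E)*exp(-2)/27
F(11/4) = 4*24**(1/4)*(-15*uppergamma(11/4, 2) + 4 + 15*uppergamma(11/4, 1))/405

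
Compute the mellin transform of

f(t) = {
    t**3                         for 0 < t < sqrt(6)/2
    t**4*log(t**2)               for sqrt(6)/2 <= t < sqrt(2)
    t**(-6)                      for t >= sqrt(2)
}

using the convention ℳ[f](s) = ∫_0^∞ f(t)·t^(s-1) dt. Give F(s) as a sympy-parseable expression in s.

(32*2**s*(s - 6)*(s + 2)*(s + 3)*log(2) - 64*2**s*(s - 6)*(s + 3) + 64*2**s*(s - 6)*(s + 3)*log(2) - 2**s*(s + 3)*(4*s + (s + 2)**2 + 12) + 3**(s/2)*(s - 6)*(s + 2)*(s + 3)*(-18*log(3) + 18*log(2)) + 3**(s/2)*(s - 6)*(s + 3)*(-36*log(3) + 36*log(2)) + 36*3**(s/2)*(s - 6)*(s + 3) + 6*3**(s/2)*sqrt(6)*(s - 6)*(4*s + (s + 2)**2 + 12))/(8*2**(s/2)*(s - 6)*(s + 3)*(4*s + (s + 2)**2 + 12))
  -3 < Re(s) < 6

strip the power substitution: t**(3/2) on [0, 3/2); t**2*log(t) on [3/2, 2); t**(-3) on [2, ∞)
the shared t-power comes off first: sqrt(t) on [0, 3/2); t*log(t) on [3/2, 2); t**(-4) on [2, ∞)
the 3 pieces separated at sqrt(6)/2, sqrt(2) each add one integral
on [0, sqrt(6)/2): add ∫ t**3·t^(s-1) dt
on [sqrt(6)/2, sqrt(2)): add ∫ t**4*log(t**2)·t^(s-1) dt
on [sqrt(2), ∞) integrate f = t**(-6) against the kernel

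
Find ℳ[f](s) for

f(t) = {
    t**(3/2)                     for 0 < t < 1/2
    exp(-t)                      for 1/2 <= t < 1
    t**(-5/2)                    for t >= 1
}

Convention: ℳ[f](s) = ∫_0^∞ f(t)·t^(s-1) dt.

breakpoints 1/2, 1: one integral from each of the 3 segments
piece [0, 1/2): integrate t**(3/2) against the kernel
∫ exp(-t)·t^(s-1) over [1/2, 1)
on [1, ∞) integrate f = t**(-5/2) against the kernel

(2*2**s*(2*s - 5)*(2*s + 3)*uppergamma(s, 1/2) - 2*2**s*(2*s - 5)*(2*s + 3)*uppergamma(s, 1) - 4*2**s*(2*s + 3) + sqrt(2)*(2*s - 5))/(2*2**s*(2*s - 5)*(2*s + 3))
  -3/2 < Re(s) < 5/2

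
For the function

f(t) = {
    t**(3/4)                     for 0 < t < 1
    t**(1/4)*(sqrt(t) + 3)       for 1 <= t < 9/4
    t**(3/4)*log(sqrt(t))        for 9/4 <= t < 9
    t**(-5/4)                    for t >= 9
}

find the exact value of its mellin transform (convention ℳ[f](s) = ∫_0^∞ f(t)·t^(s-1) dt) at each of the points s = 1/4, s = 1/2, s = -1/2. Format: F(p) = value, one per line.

the power substitution comes off first: t**(3/2) on [0, 1); sqrt(t)*(t + 3) on [1, 3/2); t**(3/2)*log(t) on [3/2, 3); …
reversing the shared t-power: t on [0, 1); t + 3 on [1, 3/2); t*log(t) on [3/2, 3); …
cuts at 1, 9/4, 9: linearity sums the 4 kernel integrals
on [0, 1): add ∫ t**(3/4)·t^(s-1) dt
∫ t**(1/4)*(sqrt(t) + 3)·t^(s-1) over [1, 9/4)
over [9/4, 9), the kernel integral of t**(3/4)*log(sqrt(t)) enters the sum
∫ t**(-5/4)·t^(s-1) over [9, ∞)

F(1/4) = 9*log(2)/4 + 143/72 + 27*log(3)/4
F(1/2) = -1844*sqrt(3)/675 - 4 + 213*sqrt(6)/50 + log(2**(9*sqrt(6)/10)*3**(-9*sqrt(6)/10 + 36*sqrt(3)/5))
F(-1/2) = -4532*sqrt(3)/567 + 2*sqrt(6) + log(2**(2*sqrt(6))*3**(-2*sqrt(6) + 4*sqrt(3))) + 12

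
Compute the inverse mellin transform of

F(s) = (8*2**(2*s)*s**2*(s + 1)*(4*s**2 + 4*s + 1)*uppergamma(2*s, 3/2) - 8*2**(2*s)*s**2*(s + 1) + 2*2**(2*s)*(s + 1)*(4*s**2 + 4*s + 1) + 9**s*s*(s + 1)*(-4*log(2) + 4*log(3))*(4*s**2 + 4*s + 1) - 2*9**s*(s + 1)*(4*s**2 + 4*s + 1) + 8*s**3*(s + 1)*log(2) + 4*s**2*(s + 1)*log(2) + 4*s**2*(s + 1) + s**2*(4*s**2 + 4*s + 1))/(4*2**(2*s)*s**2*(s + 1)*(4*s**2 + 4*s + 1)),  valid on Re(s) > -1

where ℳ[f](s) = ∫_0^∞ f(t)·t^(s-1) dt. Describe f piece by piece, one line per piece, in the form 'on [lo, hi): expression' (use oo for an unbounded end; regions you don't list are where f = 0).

on [0, 1/4): t
on [1/4, 1): sqrt(t)*log(sqrt(t))
on [1, 9/4): log(sqrt(t))
on [9/4, oo): exp(-sqrt(t))

remove the power substitution first: t**2 on [0, 1/2); t*log(t) on [1/2, 1); log(t) on [1, 3/2); …
the 4 pieces separated at 1/4, 1, 9/4 each add one integral
segment 0 to 1/4 holds t; add its integral
over [1/4, 1), the kernel integral of sqrt(t)*log(sqrt(t)) enters the sum
for t in [1, 9/4): the term is ∫ log(sqrt(t))·t^(s-1)
the [9/4, ∞) slice contributes ∫ exp(-sqrt(t))·t^(s-1) dt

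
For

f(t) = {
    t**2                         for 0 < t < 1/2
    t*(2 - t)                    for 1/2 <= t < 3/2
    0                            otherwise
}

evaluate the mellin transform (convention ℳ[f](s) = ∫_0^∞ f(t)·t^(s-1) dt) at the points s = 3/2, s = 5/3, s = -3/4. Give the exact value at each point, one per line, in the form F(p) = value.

peel off the shared t-power: t on [0, 1/2); 2 - t on [1/2, 3/2)
along the cuts 1/2, ℳ[f](s) splits into 2 integrals
over [0, 1/2), the kernel integral of t**2 enters the sum
between 1/2 and 3/2 the integrand is t*(2 - t)·t^(s-1)

F(3/2) = -9*sqrt(2)/140 + 117*sqrt(6)/280
F(5/3) = 3*2**(1/3)*(-7 + 45*3**(2/3))/352
F(-3/4) = 2**(3/4)*(-18 + 17*3**(1/4))/5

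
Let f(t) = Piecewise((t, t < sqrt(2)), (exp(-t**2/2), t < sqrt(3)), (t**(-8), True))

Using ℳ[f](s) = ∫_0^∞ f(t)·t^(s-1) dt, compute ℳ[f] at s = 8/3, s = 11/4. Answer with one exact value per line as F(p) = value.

back out the power substitution: sqrt(t) on [0, 2); exp(-t/2) on [2, 3); t**(-4) on [3, ∞)
cuts at sqrt(2), sqrt(3): linearity sums the 3 kernel integrals
[0, sqrt(2)) adds the kernel integral of t
the [sqrt(2), sqrt(3)) slice contributes ∫ exp(-t**2/2)·t^(s-1) dt
piece [sqrt(3), ∞): integrate t**(-8) against the kernel

F(8/3) = -2**(1/3)*uppergamma(4/3, 3/2) + 3**(1/3)/144 + 2**(1/3)*uppergamma(4/3, 1) + 6*2**(5/6)/11
F(11/4) = -2**(3/8)*uppergamma(11/8, 3/2) + 4*3**(3/8)/567 + 2**(3/8)*uppergamma(11/8, 1) + 8*2**(7/8)/15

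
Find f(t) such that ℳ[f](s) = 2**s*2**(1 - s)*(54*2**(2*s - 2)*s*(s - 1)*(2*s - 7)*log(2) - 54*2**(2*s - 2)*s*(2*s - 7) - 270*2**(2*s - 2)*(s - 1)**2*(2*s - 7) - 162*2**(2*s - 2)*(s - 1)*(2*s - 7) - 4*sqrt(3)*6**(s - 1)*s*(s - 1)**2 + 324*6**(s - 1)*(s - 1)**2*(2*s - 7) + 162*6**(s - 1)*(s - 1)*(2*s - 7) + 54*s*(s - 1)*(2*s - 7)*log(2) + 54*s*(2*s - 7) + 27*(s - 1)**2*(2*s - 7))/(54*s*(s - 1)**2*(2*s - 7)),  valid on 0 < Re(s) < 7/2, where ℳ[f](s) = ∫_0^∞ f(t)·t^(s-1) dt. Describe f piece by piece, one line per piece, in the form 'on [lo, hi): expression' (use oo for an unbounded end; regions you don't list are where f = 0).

reversing the common scale on t: 1 on [0, 1/2); log(t)/t on [1/2, 2); (t + 3)/t on [2, 3); …
undo the shared t-power: t on [0, 1/2); log(t) on [1/2, 2); t + 3 on [2, 3); …
decompose at 1, 4, 6; ℳ[f](s) sums the 4 pieces' integrals
for t in [0, 1): the term is ∫ 1·t^(s-1)
∫ over [1, 4) of 2*log(t/2)/t·t^(s-1) joins the sum
∫ over [4, 6) of 2*(t/2 + 3)/t·t^(s-1) joins the sum
the [6, ∞) slice contributes ∫ 8*sqrt(2)/t**(7/2)·t^(s-1) dt

on [0, 1): 1
on [1, 4): 2*log(t/2)/t
on [4, 6): 2*(t/2 + 3)/t
on [6, oo): 8*sqrt(2)/t**(7/2)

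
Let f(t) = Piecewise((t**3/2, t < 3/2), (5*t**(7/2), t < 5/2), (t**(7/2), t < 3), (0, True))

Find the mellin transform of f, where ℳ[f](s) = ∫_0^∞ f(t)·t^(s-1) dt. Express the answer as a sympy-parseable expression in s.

(4*3**(s + 7/2)*(s + 3) + (3/2)**(s + 3)*(2*s + 7) - 20*(3/2)**(s + 7/2)*(s + 3) + 16*(5/2)**(s + 7/2)*(s + 3))/(2*(s + 3)*(2*s + 7))
  Re(s) > -3

decompose at 3/2, 5/2; ℳ[f](s) sums the 3 pieces' integrals
for t in [0, 3/2): the term is ∫ t**3/2·t^(s-1)
piece [3/2, 5/2): integrate 5*t**(7/2) against the kernel
piece [5/2, 3): integrate t**(7/2) against the kernel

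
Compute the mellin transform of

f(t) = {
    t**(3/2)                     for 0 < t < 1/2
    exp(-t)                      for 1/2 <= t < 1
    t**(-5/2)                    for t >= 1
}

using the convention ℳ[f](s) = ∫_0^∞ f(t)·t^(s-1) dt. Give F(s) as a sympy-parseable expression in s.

integrate the 3 segments split at 1/2, 1, then add the results
piece [0, 1/2): integrate t**(3/2) against the kernel
the [1/2, 1) slice contributes ∫ exp(-t)·t^(s-1) dt
on [1, ∞): add ∫ t**(-5/2)·t^(s-1) dt

(2*2**s*(2*s - 5)*(2*s + 3)*uppergamma(s, 1/2) - 2*2**s*(2*s - 5)*(2*s + 3)*uppergamma(s, 1) - 4*2**s*(2*s + 3) + sqrt(2)*(2*s - 5))/(2*2**s*(2*s - 5)*(2*s + 3))
  -3/2 < Re(s) < 5/2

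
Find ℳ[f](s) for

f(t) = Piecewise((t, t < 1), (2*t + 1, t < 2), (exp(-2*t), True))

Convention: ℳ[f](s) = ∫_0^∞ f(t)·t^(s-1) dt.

cuts at 1, 2: linearity sums the 3 kernel integrals
over [0, 1), the kernel integral of t enters the sum
[1, 2) adds the kernel integral of (2*t + 1)
piece [2, ∞): integrate exp(-2*t) against the kernel

(2**s*s*(s + 1)*uppergamma(s, 4) - 2*4**s*s - 4**s + 5*8**s*s + 8**s)/(4**s*s*(s + 1))
  Re(s) > -1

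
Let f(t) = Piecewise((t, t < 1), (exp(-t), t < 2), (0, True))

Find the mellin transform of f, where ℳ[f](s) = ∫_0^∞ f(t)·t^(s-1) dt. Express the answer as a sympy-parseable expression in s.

along the cuts 1, ℳ[f](s) splits into 2 integrals
∫ t·t^(s-1) over [0, 1)
the [1, 2) slice contributes ∫ exp(-t)·t^(s-1) dt

((s + 1)*uppergamma(s, 1) - (s + 1)*uppergamma(s, 2) + 1)/(s + 1)
  Re(s) > -1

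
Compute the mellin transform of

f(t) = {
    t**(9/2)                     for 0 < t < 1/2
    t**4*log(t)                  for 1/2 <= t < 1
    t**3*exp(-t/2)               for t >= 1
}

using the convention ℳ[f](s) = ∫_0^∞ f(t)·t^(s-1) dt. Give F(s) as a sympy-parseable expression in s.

(128*2**(2*s)*(2*s + 9)*(2*s + (s + 3)**2 + 7)*uppergamma(s + 3, 1/2) - 16*2**s*(2*s + 9) + 2*s + (s + 3)*(2*s + 9)*log(2) + (2*s + 9)*log(2) + sqrt(2)*(2*s + (s + 3)**2 + 7) + 9)/(16*2**s*(2*s + 9)*(2*s + (s + 3)**2 + 7))
  Re(s) > -9/2

reversing the shared t-power: t**(5/2) on [0, 1/2); t**2*log(t) on [1/2, 1); t*exp(-t/2) on [1, ∞)
invert the shared t-power to get t**(3/2) on [0, 1/2); t*log(t) on [1/2, 1); exp(-t/2) on [1, ∞)
breakpoints 1/2, 1: one integral from each of the 3 segments
∫ t**(9/2)·t^(s-1) over [0, 1/2)
∫ over [1/2, 1) of t**4*log(t)·t^(s-1) joins the sum
on [1, ∞) integrate f = t**3*exp(-t/2) against the kernel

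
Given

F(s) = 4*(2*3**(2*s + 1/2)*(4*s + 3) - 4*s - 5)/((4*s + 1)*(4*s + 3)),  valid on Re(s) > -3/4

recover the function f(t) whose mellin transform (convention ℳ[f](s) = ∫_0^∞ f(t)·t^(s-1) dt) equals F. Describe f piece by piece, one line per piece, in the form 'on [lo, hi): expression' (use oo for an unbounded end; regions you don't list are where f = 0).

on [0, 1): t**(3/4)
on [1, 9): 2*t**(1/4)

invert the power substitution to get t**(3/2) on [0, 1); 2*sqrt(t) on [1, 3)
slice at 1, transform all 2 pieces, and sum them
over [0, 1), the kernel integral of t**(3/4) enters the sum
∫ over [1, 9) of 2*t**(1/4)·t^(s-1) joins the sum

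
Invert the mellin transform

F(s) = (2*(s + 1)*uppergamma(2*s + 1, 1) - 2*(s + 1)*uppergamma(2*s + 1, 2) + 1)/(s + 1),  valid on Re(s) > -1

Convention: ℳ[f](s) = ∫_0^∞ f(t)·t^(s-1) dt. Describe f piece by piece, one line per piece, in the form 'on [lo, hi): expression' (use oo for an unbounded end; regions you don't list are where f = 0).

the shared t-power comes off first: sqrt(t) on [0, 1); exp(-sqrt(t)) on [1, 4)
the power substitution comes off first: t on [0, 1); exp(-t) on [1, 2)
cuts at 1: linearity sums the 2 kernel integrals
∫ over [0, 1) of t·t^(s-1) joins the sum
∫ over [1, 4) of sqrt(t)*exp(-sqrt(t))·t^(s-1) joins the sum

on [0, 1): t
on [1, 4): sqrt(t)*exp(-sqrt(t))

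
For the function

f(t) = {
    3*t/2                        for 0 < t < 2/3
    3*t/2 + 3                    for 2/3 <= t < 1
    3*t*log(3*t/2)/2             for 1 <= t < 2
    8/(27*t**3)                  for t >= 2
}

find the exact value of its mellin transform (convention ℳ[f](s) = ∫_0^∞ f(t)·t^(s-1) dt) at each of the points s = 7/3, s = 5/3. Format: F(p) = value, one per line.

undo the common scale on t: t on [0, 1); t + 3 on [1, 3/2); t*log(t) on [3/2, 3); …
cuts at 2/3, 1, 2: linearity sums the 4 kernel integrals
∫ over [0, 2/3) of 3*t/2·t^(s-1) joins the sum
∫ over [2/3, 1) of (3*t/2 + 3)·t^(s-1) joins the sum
segment [1, 2) carries 3*t*log(3*t/2)/2; integrate it
over [2, ∞), the kernel integral of 8/(27*t**3) enters the sum

F(7/3) = -193*2**(1/3)/225 - 4*2**(1/3)*3**(2/3)/21 - 9*log(3)/20 + 9*log(2)/20 + 2619/1400 + 18*2**(1/3)*log(3)/5
F(5/3) = -227*2**(2/3)/288 - 2*2**(2/3)*3**(1/3)/5 - 9*log(3)/16 + 9*log(2)/16 + 1647/640 + 9*2**(2/3)*log(3)/4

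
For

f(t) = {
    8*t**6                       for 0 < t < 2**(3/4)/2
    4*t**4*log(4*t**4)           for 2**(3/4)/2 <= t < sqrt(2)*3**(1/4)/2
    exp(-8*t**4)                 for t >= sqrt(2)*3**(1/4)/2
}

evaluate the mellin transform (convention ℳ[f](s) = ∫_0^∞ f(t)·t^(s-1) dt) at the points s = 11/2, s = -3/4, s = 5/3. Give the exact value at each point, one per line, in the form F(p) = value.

the power substitution comes off first: 8*t**3 on [0, sqrt(2)/2); 4*t**2*log(4*t**2) on [sqrt(2)/2, sqrt(3)/2); exp(-8*t**2) on [sqrt(3)/2, ∞)
peel off the common scale on t: t**3 on [0, sqrt(2)); t**2*log(t**2) on [sqrt(2), sqrt(3)); exp(-2*t**2) on [sqrt(3), ∞)
undo the power substitution: t**(3/2) on [0, 2); t*log(t) on [2, 3); exp(-2*t) on [3, ∞)
cuts at 2**(3/4)/2, sqrt(2)*3**(1/4)/2: linearity sums the 3 kernel integrals
for t in [0, 2**(3/4)/2): the term is ∫ 8*t**6·t^(s-1)
piece [2**(3/4)/2, sqrt(2)*3**(1/4)/2): integrate 4*t**4*log(4*t**4) against the kernel
on [sqrt(2)*3**(1/4)/2, ∞): add ∫ exp(-8*t**4)·t^(s-1) dt

F(11/2) = -18*2**(1/4)*3**(3/8)/361 - 2**(5/8)*log(2)/19 + 2**(7/8)*uppergamma(11/8, 6)/128 + 8*2**(5/8)/361 + 2*2**(1/8)/23 + 9*2**(1/4)*3**(3/8)*log(3)/76
F(-3/4) = -64*2**(3/8)*3**(13/16)/169 - 8*2**(3/16)*log(2)/13 + 2**(9/16)*uppergamma(-3/16, 6)/4 + 8*2**(11/16)/21 + 128*2**(3/16)/169 + 4*2**(3/8)*3**(13/16)*log(3)/13
F(5/3) = -54*2**(1/6)*3**(5/12)/289 - 3*2**(7/12)*log(2)/17 + 2**(3/4)*uppergamma(5/12, 6)/16 + 36*2**(7/12)/289 + 6*2**(1/12)/23 + 9*2**(1/6)*3**(5/12)*log(3)/34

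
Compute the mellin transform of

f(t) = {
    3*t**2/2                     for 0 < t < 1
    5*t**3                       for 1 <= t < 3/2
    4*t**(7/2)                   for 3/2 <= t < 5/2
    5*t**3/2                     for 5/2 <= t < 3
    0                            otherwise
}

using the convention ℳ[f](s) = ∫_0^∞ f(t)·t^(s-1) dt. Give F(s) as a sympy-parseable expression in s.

(5*3**(s + 3)*(s + 2)*(2*s + 7) + 10*(3/2)**(s + 3)*(s + 2)*(2*s + 7) - 16*(3/2)**(s + 7/2)*(s + 2)*(s + 3) - 5*(5/2)**(s + 3)*(s + 2)*(2*s + 7) + 16*(5/2)**(s + 7/2)*(s + 2)*(s + 3) - 10*(s + 2)*(2*s + 7) + 3*(s + 3)*(2*s + 7))/(2*(s + 2)*(s + 3)*(2*s + 7))
  Re(s) > -2

integrate the 4 segments split at 1, 3/2, 5/2, then add the results
∫ over [0, 1) of 3*t**2/2·t^(s-1) joins the sum
∫ 5*t**3·t^(s-1) over [1, 3/2)
∫ 4*t**(7/2)·t^(s-1) over [3/2, 5/2)
segment 5/2 to 3 holds 5*t**3/2; add its integral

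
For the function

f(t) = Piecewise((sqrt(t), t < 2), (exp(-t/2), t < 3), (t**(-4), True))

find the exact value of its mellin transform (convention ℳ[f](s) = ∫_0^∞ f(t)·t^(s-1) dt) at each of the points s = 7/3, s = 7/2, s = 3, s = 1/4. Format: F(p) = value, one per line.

linearity at 2, 3 turns ℳ[f](s) into 3 summed integrals
between 0 and 2 the integrand is sqrt(t)·t^(s-1)
for t in [2, 3): the term is ∫ exp(-t/2)·t^(s-1)
between 3 and ∞ the integrand is t**(-4)·t^(s-1)

F(7/3) = -4*2**(1/3)*uppergamma(7/3, 3/2) + 3**(1/3)/15 + 24*2**(5/6)/17 + 4*2**(1/3)*uppergamma(7/3, 1)
F(7/2) = -78*sqrt(3)*exp(-3/2) - 15*sqrt(2)*sqrt(pi)*erfc(sqrt(6)/2) + 2*sqrt(3)/3 + 4 + 15*sqrt(2)*sqrt(pi)*erfc(1) + 58*sqrt(2)*exp(-1)
F(3) = -58*exp(-3/2) + 1/3 + 16*sqrt(2)/7 + 40*exp(-1)
F(1/4) = -2**(1/4)*uppergamma(1/4, 3/2) + 4*3**(1/4)/1215 + 2**(1/4)*uppergamma(1/4, 1) + 4*2**(3/4)/3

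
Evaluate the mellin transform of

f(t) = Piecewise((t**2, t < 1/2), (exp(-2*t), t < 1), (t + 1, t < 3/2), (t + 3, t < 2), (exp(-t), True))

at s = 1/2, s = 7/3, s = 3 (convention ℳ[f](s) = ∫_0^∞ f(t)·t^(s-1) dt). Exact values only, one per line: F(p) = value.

linearity at 1/2, 1, 3/2, 2 turns ℳ[f](s) into 5 summed integrals
on [0, 1/2) integrate f = t**2 against the kernel
the [1/2, 1) slice contributes ∫ exp(-2*t)·t^(s-1) dt
for t in [1, 3/2): the term is ∫ (t + 1)·t^(s-1)
between 3/2 and 2 the integrand is (t + 3)·t^(s-1)
between 2 and ∞ the integrand is exp(-t)·t^(s-1)

F(1/2) = sqrt(2)*(-120*sqrt(3) - 80*sqrt(2) - 30*sqrt(pi)*erfc(sqrt(2)) + 30*sqrt(2)*sqrt(pi)*erfc(sqrt(2)) + 30*sqrt(pi)*erfc(1) + 443)/60
F(7/3) = 2**(2/3)*(-14040*3**(1/3) - 5304*2**(1/3) - 1820*uppergamma(7/3, 2) + 105 + 1820*uppergamma(7/3, 1) + 7280*2**(1/3)*uppergamma(7/3, 2) + 54912*2**(2/3))/14560
F(3) = (300*E + 4200 + 4403*exp(2))*exp(-2)/480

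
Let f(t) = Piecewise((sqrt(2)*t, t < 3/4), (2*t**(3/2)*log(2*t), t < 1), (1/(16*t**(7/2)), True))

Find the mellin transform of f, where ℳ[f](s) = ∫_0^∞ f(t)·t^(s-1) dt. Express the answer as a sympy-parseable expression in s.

remove the shared t-power first: sqrt(2)*sqrt(t) on [0, 3/4); 2*t*log(2*t) on [3/4, 1); 1/(16*t**4) on [1, ∞)
the common scale on t comes off first: sqrt(t) on [0, 3/2); t*log(t) on [3/2, 2); t**(-4) on [2, ∞)
split f at 3/4, 1: ℳ[f](s) collects 3 kernel integrals
between 0 and 3/4 the integrand is sqrt(2)*t·t^(s-1)
over [3/4, 1), the kernel integral of 2*t**(3/2)*log(2*t) enters the sum
on [1, ∞): add ∫ 1/(16*t**(7/2))·t^(s-1) dt

(-64*2**(2*s)*(s + 1)*(2*s - 7) + 3**(s + 1/2)*(s + 1)*(2*s - 7)*(2*s + 1)*(-12*log(3) + 12*log(2)) + 3**(s + 1/2)*(s + 1)*(2*s - 7)*(-24*log(3) + 24*log(2)) + 24*3**(s + 1/2)*(s + 1)*(2*s - 7) + 2*3**(s + 1/2)*sqrt(6)*(2*s - 7)*(8*s + (2*s + 1)**2 + 8) + 32*4**s*(s + 1)*(2*s - 7)*(2*s + 1)*log(2) + 64*4**s*(s + 1)*(2*s - 7)*log(2) - 4**s*(s + 1)*(8*s + (2*s + 1)**2 + 8))/(8*2**(2*s)*(s + 1)*(2*s - 7)*(8*s + (2*s + 1)**2 + 8))
  -1 < Re(s) < 7/2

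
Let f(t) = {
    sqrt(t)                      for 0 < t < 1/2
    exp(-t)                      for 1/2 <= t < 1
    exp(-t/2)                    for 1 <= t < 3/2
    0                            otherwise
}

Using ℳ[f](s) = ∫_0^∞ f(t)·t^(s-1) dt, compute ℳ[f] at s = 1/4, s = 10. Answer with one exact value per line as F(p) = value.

F(1/4) = -2**(1/4)*uppergamma(1/4, 3/4) - uppergamma(1/4, 1) + uppergamma(1/4, 1/2) + 2**(1/4)*uppergamma(1/4, 1/2) + 2*2**(1/4)/3
F(10) = -201383466759*exp(-3/4)/256 - 986410*exp(-1) + sqrt(2)/21504 + 313981529075*exp(-1/2)/512

slice at 1/2, 1, transform all 3 pieces, and sum them
between 0 and 1/2 the integrand is sqrt(t)·t^(s-1)
on [1/2, 1): add ∫ exp(-t)·t^(s-1) dt
∫ over [1, 3/2) of exp(-t/2)·t^(s-1) joins the sum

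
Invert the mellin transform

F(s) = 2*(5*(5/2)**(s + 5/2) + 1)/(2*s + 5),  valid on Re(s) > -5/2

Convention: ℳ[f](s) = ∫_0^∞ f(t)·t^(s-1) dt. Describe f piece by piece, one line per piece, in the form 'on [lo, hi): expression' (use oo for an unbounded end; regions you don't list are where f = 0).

split f at 1: ℳ[f](s) collects 2 kernel integrals
for t in [0, 1): the term is ∫ 6*t**(5/2)·t^(s-1)
∫ over [1, 5/2) of 5*t**(5/2)·t^(s-1) joins the sum

on [0, 1): 6*t**(5/2)
on [1, 5/2): 5*t**(5/2)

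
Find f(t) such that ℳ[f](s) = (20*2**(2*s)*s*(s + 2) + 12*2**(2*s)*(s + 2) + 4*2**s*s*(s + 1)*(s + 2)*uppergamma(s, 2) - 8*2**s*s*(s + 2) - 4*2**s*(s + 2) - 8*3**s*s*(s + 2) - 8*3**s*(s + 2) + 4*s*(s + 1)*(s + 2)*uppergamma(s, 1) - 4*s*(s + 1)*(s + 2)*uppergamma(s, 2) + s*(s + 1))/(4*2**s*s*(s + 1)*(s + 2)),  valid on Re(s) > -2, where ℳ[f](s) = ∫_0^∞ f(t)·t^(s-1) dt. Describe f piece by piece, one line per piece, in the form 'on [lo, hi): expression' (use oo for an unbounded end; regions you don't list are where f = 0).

on [0, 1/2): t**2
on [1/2, 1): exp(-2*t)
on [1, 3/2): t + 1
on [3/2, 2): t + 3
on [2, oo): exp(-t)

along the cuts 1/2, 1, 3/2, 2, ℳ[f](s) splits into 5 integrals
∫ t**2·t^(s-1) over [0, 1/2)
∫ exp(-2*t)·t^(s-1) over [1/2, 1)
between 1 and 3/2 the integrand is (t + 1)·t^(s-1)
segment [3/2, 2) carries (t + 3); integrate it
on [2, ∞) integrate f = exp(-t) against the kernel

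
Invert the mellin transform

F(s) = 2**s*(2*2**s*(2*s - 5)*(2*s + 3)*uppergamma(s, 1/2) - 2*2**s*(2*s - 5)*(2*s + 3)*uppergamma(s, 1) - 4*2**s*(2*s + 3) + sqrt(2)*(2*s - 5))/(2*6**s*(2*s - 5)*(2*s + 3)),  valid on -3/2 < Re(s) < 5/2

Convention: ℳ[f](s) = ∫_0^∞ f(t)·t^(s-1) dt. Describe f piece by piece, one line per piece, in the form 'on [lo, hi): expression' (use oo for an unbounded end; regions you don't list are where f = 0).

on [0, 1/3): 3*sqrt(6)*t**(3/2)/4
on [1/3, 2/3): exp(-3*t/2)
on [2/3, oo): 4*sqrt(6)/(27*t**(5/2))

invert the common scale on t to get 3*sqrt(3)*t**(3/2) on [0, 1/6); exp(-3*t) on [1/6, 1/3); sqrt(3)/(27*t**(5/2)) on [1/3, ∞)
remove the common scale on t first: t**(3/2) on [0, 1/2); exp(-t) on [1/2, 1); t**(-5/2) on [1, ∞)
linearity at 1/3, 2/3 turns ℳ[f](s) into 3 summed integrals
over [0, 1/3), the kernel integral of 3*sqrt(6)*t**(3/2)/4 enters the sum
segment [1/3, 2/3) carries exp(-3*t/2); integrate it
∫ 4*sqrt(6)/(27*t**(5/2))·t^(s-1) over [2/3, ∞)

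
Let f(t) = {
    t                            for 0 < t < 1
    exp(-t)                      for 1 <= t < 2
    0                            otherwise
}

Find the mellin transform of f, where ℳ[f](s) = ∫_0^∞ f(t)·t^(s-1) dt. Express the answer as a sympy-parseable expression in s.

((s + 1)*uppergamma(s, 1) - (s + 1)*uppergamma(s, 2) + 1)/(s + 1)
  Re(s) > -1

slice at 1, transform all 2 pieces, and sum them
over [0, 1), the kernel integral of t enters the sum
piece [1, 2): integrate exp(-t) against the kernel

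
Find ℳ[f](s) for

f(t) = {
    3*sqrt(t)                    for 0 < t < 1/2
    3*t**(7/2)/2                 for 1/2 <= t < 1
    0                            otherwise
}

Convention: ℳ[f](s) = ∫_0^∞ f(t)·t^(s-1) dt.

integrate the 2 segments split at 1/2, then add the results
[0, 1/2) adds the kernel integral of 3*sqrt(t)
between 1/2 and 1 the integrand is 3*t**(7/2)/2·t^(s-1)

3*(111*2**(1/2 - s) + 15*2**(3/2 - s)*s + 32*s + 16)/(16*(4*s**2 + 16*s + 7))
  Re(s) > -1/2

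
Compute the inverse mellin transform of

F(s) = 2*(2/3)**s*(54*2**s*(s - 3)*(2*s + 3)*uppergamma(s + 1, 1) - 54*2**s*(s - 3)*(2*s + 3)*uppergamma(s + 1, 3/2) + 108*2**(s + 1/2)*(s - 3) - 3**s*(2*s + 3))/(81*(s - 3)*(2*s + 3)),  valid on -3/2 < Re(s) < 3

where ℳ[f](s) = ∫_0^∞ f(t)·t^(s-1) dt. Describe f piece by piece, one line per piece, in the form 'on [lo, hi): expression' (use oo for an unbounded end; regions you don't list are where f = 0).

the shared t-power comes off first: sqrt(6)*sqrt(t)/2 on [0, 4/3); exp(-3*t/4) on [4/3, 2); 16/(81*t**4) on [2, ∞)
strip the common scale on t: sqrt(t) on [0, 2); exp(-t/2) on [2, 3); t**(-4) on [3, ∞)
split f at 4/3, 2: ℳ[f](s) collects 3 kernel integrals
for t in [0, 4/3): the term is ∫ sqrt(6)*t**(3/2)/2·t^(s-1)
on [4/3, 2): add ∫ t*exp(-3*t/4)·t^(s-1) dt
piece [2, ∞): integrate 16/(81*t**3) against the kernel

on [0, 4/3): sqrt(6)*t**(3/2)/2
on [4/3, 2): t*exp(-3*t/4)
on [2, oo): 16/(81*t**3)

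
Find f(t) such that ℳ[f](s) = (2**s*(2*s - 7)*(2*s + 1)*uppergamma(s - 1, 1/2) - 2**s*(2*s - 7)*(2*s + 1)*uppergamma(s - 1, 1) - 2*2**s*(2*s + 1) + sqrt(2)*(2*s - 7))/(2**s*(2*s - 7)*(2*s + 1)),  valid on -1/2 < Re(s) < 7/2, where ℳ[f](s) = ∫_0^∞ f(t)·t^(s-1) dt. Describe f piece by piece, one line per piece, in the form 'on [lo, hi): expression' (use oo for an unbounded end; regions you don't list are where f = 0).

strip the shared t-power: t**(3/2) on [0, 1/2); exp(-t) on [1/2, 1); t**(-5/2) on [1, ∞)
f breaks at 1/2, 1 into 3 integrals to sum
between 0 and 1/2 the integrand is sqrt(t)·t^(s-1)
over [1/2, 1), the kernel integral of exp(-t)/t enters the sum
segment 1 to ∞ holds t**(-7/2); add its integral

on [0, 1/2): sqrt(t)
on [1/2, 1): exp(-t)/t
on [1, oo): t**(-7/2)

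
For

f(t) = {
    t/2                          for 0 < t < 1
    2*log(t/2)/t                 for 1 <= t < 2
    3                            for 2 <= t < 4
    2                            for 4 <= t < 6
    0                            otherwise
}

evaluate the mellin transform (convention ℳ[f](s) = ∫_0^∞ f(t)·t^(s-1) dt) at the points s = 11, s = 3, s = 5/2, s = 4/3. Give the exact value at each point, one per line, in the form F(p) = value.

reversing the common scale on t: t on [0, 1/2); log(t)/t on [1/2, 1); 3 on [1, 2); …
treat the 4 regions marked off by 1, 2, 4 separately and sum
∫ t/2·t^(s-1) over [0, 1)
the [1, 2) slice contributes ∫ 2*log(t/2)/t·t^(s-1) dt
piece [2, 4): integrate 3 against the kernel
∫ over [4, 6) of 2·t^(s-1) joins the sum

F(11) = log(2)/5 + 437869228439/6600
F(3) = log(2) + 3743/24
F(5/2) = -296*sqrt(2)/45 + 4*log(2)/3 + 4357/315 + 144*sqrt(6)/5
F(4/3) = -45*2**(1/3)/2 + 6*log(2) + 3*2**(2/3) + 9*6**(1/3) + 255/14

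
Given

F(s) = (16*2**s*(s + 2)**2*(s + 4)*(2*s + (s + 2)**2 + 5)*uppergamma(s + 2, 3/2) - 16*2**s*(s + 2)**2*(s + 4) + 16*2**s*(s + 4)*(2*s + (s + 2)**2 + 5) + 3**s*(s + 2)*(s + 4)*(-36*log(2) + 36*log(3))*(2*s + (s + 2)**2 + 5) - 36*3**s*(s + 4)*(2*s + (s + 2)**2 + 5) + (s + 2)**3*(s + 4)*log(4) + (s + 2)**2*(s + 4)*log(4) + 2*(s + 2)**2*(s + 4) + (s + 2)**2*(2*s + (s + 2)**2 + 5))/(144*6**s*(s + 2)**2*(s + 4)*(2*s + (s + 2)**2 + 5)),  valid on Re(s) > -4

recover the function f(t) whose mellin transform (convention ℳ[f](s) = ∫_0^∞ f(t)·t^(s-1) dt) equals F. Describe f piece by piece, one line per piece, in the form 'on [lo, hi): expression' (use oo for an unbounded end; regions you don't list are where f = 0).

on [0, 1/6): 9*t**4
on [1/6, 1/3): 3*t**3*log(3*t)
on [1/3, 1/2): t**2*log(3*t)
on [1/2, oo): t**2*exp(-3*t)

remove the shared t-power first: 9*t**2 on [0, 1/6); 3*t*log(3*t) on [1/6, 1/3); log(3*t) on [1/3, 1/2); …
back out the common scale on t: t**2 on [0, 1/2); t*log(t) on [1/2, 1); log(t) on [1, 3/2); …
f breaks at 1/6, 1/3, 1/2 into 4 integrals to sum
on [0, 1/6): add ∫ 9*t**4·t^(s-1) dt
segment [1/6, 1/3) carries 3*t**3*log(3*t); integrate it
on [1/3, 1/2): add ∫ t**2*log(3*t)·t^(s-1) dt
∫ over [1/2, ∞) of t**2*exp(-3*t)·t^(s-1) joins the sum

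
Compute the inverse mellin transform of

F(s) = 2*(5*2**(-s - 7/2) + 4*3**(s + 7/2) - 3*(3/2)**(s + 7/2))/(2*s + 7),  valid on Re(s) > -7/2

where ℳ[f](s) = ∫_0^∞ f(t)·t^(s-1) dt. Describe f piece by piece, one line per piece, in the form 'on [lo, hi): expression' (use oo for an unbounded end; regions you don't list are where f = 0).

f breaks at 1/2, 3/2 into 3 integrals to sum
∫ over [0, 1/2) of 6*t**(7/2)·t^(s-1) joins the sum
segment 1/2 to 3/2 holds t**(7/2); add its integral
∫ 4*t**(7/2)·t^(s-1) over [3/2, 3)

on [0, 1/2): 6*t**(7/2)
on [1/2, 3/2): t**(7/2)
on [3/2, 3): 4*t**(7/2)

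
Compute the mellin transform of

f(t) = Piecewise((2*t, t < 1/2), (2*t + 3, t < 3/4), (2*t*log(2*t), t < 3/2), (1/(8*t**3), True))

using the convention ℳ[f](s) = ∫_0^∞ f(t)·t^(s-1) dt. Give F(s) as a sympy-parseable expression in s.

(-162*2**s*s*(s - 3)*(s**2 + 2*s + 1) - 162*2**s*(s - 3)*(s**2 + 2*s + 1) - 81*3**s*s**2*(s - 3)*(s + 1)*log(3) + 81*3**s*s**2*(s - 3)*(s + 1)*log(2) - 81*3**s*s*(s - 3)*(s + 1)*log(3) + 81*3**s*s*(s - 3)*(s + 1)*log(2) + 81*3**s*s*(s - 3)*(s + 1) + 243*3**s*s*(s - 3)*(s**2 + 2*s + 1) + 162*3**s*(s - 3)*(s**2 + 2*s + 1) + 162*6**s*s**2*(s - 3)*(s + 1)*log(3) - 162*6**s*s*(s - 3)*(s + 1) + 162*6**s*s*(s - 3)*(s + 1)*log(3) - 2*6**s*s*(s + 1)*(s**2 + 2*s + 1))/(54*2**(2*s)*s*(s - 3)*(s + 1)*(s**2 + 2*s + 1))
  -1 < Re(s) < 3

back out the common scale on t: t on [0, 1); t + 3 on [1, 3/2); t*log(t) on [3/2, 3); …
linearity at 1/2, 3/4, 3/2 turns ℳ[f](s) into 4 summed integrals
on [0, 1/2): add ∫ 2*t·t^(s-1) dt
for t in [1/2, 3/4): the term is ∫ (2*t + 3)·t^(s-1)
on [3/4, 3/2): add ∫ 2*t*log(2*t)·t^(s-1) dt
segment 3/2 to ∞ holds 1/(8*t**3); add its integral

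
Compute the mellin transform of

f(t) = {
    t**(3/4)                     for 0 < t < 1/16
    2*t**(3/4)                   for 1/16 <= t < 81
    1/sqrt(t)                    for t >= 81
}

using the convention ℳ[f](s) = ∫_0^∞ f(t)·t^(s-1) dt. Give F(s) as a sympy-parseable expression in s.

(7760*6**(4*s)*s - 3900*6**(4*s) - 18*s + 9)/(18*2**(4*s)*(8*s**2 + 2*s - 3))
  -3/4 < Re(s) < 1/2

the power substitution comes off first: t**(3/2) on [0, 1/4); 2*t**(3/2) on [1/4, 9); 1/t on [9, ∞)
reversing the power substitution: t**3 on [0, 1/2); 2*t**3 on [1/2, 3); t**(-2) on [3, ∞)
reversing the shared t-power: t on [0, 1/2); 2*t on [1/2, 3); t**(-4) on [3, ∞)
breakpoints 1/16, 81: one integral from each of the 3 segments
piece [0, 1/16): integrate t**(3/4) against the kernel
for t in [1/16, 81): the term is ∫ 2*t**(3/4)·t^(s-1)
for t in [81, ∞): the term is ∫ 1/sqrt(t)·t^(s-1)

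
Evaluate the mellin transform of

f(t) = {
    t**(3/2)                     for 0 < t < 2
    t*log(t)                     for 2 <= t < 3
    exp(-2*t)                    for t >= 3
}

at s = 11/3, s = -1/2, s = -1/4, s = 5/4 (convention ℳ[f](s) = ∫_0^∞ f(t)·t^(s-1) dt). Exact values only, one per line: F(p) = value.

slice at 2, 3, transform all 3 pieces, and sum them
segment 0 to 2 holds t**(3/2); add its integral
∫ over [2, 3) of t*log(t)·t^(s-1) joins the sum
segment [3, ∞) carries exp(-2*t); integrate it

F(11/3) = -729*3**(2/3)/196 - 24*2**(2/3)*log(2)/7 + 2**(1/3)*uppergamma(11/3, 6)/16 + 36*2**(2/3)/49 + 192*2**(1/6)/31 + 243*3**(2/3)*log(3)/14
F(-1/2) = -4*sqrt(3) - 2*sqrt(2)*sqrt(pi)*erfc(sqrt(6)) + 2*sqrt(3)*exp(-6)/3 + sqrt(6)*log(3**(3*sqrt(2))/2**(2*sqrt(3)))/3 + 2 + 4*sqrt(2)
F(-1/4) = -16*3**(3/4)/9 + 2**(1/4)*uppergamma(-1/4, 6) + log(3**(4*3**(3/4)/3)/2**(4*2**(3/4)/3)) + 8*2**(1/4)/5 + 16*2**(3/4)/9
F(5/4) = -16*3**(1/4)/9 + 2**(3/4)*uppergamma(5/4, 6)/4 + 64*2**(1/4)/81 + 16*2**(3/4)/11 + log(3**(4*3**(1/4))/2**(16*2**(1/4)/9))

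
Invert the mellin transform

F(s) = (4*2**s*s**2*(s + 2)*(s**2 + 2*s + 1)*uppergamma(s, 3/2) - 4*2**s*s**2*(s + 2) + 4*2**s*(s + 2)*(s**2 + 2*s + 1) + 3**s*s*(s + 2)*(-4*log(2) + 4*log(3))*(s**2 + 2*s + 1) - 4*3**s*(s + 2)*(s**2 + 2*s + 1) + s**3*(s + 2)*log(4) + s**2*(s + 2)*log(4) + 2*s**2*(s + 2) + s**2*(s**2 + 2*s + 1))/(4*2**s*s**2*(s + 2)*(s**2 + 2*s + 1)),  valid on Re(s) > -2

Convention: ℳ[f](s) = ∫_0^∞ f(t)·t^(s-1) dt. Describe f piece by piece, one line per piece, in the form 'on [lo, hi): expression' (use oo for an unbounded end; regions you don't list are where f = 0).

split f at 1/2, 1, 3/2: ℳ[f](s) collects 4 kernel integrals
segment 0 to 1/2 holds t**2; add its integral
the [1/2, 1) slice contributes ∫ t*log(t)·t^(s-1) dt
the [1, 3/2) slice contributes ∫ log(t)·t^(s-1) dt
between 3/2 and ∞ the integrand is exp(-t)·t^(s-1)

on [0, 1/2): t**2
on [1/2, 1): t*log(t)
on [1, 3/2): log(t)
on [3/2, oo): exp(-t)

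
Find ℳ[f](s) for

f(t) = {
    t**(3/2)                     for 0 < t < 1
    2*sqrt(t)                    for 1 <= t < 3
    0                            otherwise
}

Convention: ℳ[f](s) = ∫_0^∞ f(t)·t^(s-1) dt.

breakpoints 1: one integral from each of the 2 segments
∫ t**(3/2)·t^(s-1) over [0, 1)
between 1 and 3 the integrand is 2*sqrt(t)·t^(s-1)

(4*sqrt(3)*3**s*(2*s + 3) - 4*s - 10)/((2*s + 1)*(2*s + 3))
  Re(s) > -3/2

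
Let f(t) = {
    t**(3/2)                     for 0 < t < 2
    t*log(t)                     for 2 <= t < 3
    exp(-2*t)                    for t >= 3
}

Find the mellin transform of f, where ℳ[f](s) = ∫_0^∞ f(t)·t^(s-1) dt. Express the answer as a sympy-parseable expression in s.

(-12**s*s*(2*s + 3)*log(4) - 12**s*(2*s + 3)*log(4) + 12**s*(4*s + 6) + 12**s*sqrt(2)*(4*s**2 + 8*s + 4) + 3*18**s*s*(2*s + 3)*log(3) + 18**s*(-6*s - 9) + 3*18**s*(2*s + 3)*log(3) + 3**s*(2*s + 3)*(s**2 + 2*s + 1)*uppergamma(s, 6))/(6**s*(2*s + 3)*(s**2 + 2*s + 1))
  Re(s) > -3/2

the 3 pieces separated at 2, 3 each add one integral
on [0, 2): add ∫ t**(3/2)·t^(s-1) dt
∫ t*log(t)·t^(s-1) over [2, 3)
segment [3, ∞) carries exp(-2*t); integrate it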